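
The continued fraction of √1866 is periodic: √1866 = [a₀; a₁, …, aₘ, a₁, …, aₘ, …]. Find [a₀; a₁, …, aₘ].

a₀ = ⌊√1866⌋ = 43.
With m₀=0, d₀=1 and mₖ₊₁ = dₖaₖ − mₖ, dₖ₊₁ = (n − mₖ₊₁²)/dₖ, aₖ₊₁ = ⌊(a₀+mₖ₊₁)/dₖ₊₁⌋:
  k=1: m=43, d=17, a=5
  k=2: m=42, d=6, a=14
  k=3: m=42, d=17, a=5
  k=4: m=43, d=1, a=86
d=1 and a=2a₀=86 at k=4, so the next step gives (m, d) = (43, 17) again — its k=1 value — and the period has length 4.

[43; 5, 14, 5, 86]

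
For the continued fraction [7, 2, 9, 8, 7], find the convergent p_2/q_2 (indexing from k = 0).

142/19

Using pₖ = aₖpₖ₋₁ + pₖ₋₂, qₖ = aₖqₖ₋₁ + qₖ₋₂ (with p₋₁=1, p₋₂=0, q₋₁=0, q₋₂=1):
  k=0: a=7, p=7, q=1
  k=1: a=2, p=15, q=2
  k=2: a=9, p=142, q=19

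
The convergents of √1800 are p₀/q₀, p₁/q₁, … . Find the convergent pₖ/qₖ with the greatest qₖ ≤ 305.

√1800 = [42; 2, 2, 1, 8, 1, 2, 2, 84, …] (period length 8).
Convergents:
  p_0/q_0 = 42/1
  p_1/q_1 = 85/2
  p_2/q_2 = 212/5
  p_3/q_3 = 297/7
  p_4/q_4 = 2588/61
  p_5/q_5 = 2885/68
  p_6/q_6 = 8358/197
  p_7/q_7 = 19601/462
q_6 = 197 ≤ 305 < 462 = q_7, so the answer is 8358/197.

8358/197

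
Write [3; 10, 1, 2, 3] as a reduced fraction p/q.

331/107

Using pₖ = aₖpₖ₋₁ + pₖ₋₂ and qₖ = aₖqₖ₋₁ + qₖ₋₂:
  k=0: a=3, p=3, q=1
  k=1: a=10, p=31, q=10
  k=2: a=1, p=34, q=11
  k=3: a=2, p=99, q=32
  k=4: a=3, p=331, q=107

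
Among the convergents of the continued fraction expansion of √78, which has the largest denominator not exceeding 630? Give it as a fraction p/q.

4672/529

√78 = [8; 1, 4, 1, 16, …] (period length 4).
Convergents:
  p_0/q_0 = 8/1
  p_1/q_1 = 9/1
  p_2/q_2 = 44/5
  p_3/q_3 = 53/6
  p_4/q_4 = 892/101
  p_5/q_5 = 945/107
  p_6/q_6 = 4672/529
  p_7/q_7 = 5617/636
q_6 = 529 ≤ 630 < 636 = q_7, so the answer is 4672/529.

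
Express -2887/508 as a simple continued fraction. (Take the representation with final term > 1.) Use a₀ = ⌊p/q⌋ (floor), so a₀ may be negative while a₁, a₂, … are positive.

[-6; 3, 6, 2, 3, 1, 2]

-2887 = -6×508 + 161
508 = 3×161 + 25
161 = 6×25 + 11
25 = 2×11 + 3
11 = 3×3 + 2
3 = 1×2 + 1
2 = 2×1 + 0  (stop)
So -2887/508 = [-6; 3, 6, 2, 3, 1, 2].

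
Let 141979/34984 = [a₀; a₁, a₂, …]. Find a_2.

141979 = 4·34984 + 2043   →  a_0 = 4
34984 = 17·2043 + 253   →  a_1 = 17
2043 = 8·253 + 19   →  a_2 = 8

8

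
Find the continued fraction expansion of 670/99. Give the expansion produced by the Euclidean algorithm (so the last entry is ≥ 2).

670 = 6*99 + 76
99 = 1*76 + 23
76 = 3*23 + 7
23 = 3*7 + 2
7 = 3*2 + 1
2 = 2*1 + 0  (stop)
So 670/99 = [6; 1, 3, 3, 3, 2].

[6; 1, 3, 3, 3, 2]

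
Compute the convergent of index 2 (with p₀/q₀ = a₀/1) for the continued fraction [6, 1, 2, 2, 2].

20/3

Using pₖ = aₖpₖ₋₁ + pₖ₋₂, qₖ = aₖqₖ₋₁ + qₖ₋₂ (with p₋₁=1, p₋₂=0, q₋₁=0, q₋₂=1):
  k=0: a=6, p=6, q=1
  k=1: a=1, p=7, q=1
  k=2: a=2, p=20, q=3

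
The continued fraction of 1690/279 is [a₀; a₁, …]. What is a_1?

17

1690 = 6·279 + 16   →  a_0 = 6
279 = 17·16 + 7   →  a_1 = 17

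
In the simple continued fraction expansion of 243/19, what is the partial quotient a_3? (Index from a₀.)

243 = 12·19 + 15   →  a_0 = 12
19 = 1·15 + 4   →  a_1 = 1
15 = 3·4 + 3   →  a_2 = 3
4 = 1·3 + 1   →  a_3 = 1

1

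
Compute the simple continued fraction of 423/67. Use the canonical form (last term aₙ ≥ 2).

423 = 6×67 + 21
67 = 3×21 + 4
21 = 5×4 + 1
4 = 4×1 + 0  (stop)
So 423/67 = [6; 3, 5, 4].

[6; 3, 5, 4]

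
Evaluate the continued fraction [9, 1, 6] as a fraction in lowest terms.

Using pₖ = aₖpₖ₋₁ + pₖ₋₂ and qₖ = aₖqₖ₋₁ + qₖ₋₂:
  k=0: a=9, p=9, q=1
  k=1: a=1, p=10, q=1
  k=2: a=6, p=69, q=7

69/7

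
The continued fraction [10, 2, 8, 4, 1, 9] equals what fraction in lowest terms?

8932/853

Using pₖ = aₖpₖ₋₁ + pₖ₋₂ and qₖ = aₖqₖ₋₁ + qₖ₋₂:
  k=0: a=10, p=10, q=1
  k=1: a=2, p=21, q=2
  k=2: a=8, p=178, q=17
  k=3: a=4, p=733, q=70
  k=4: a=1, p=911, q=87
  k=5: a=9, p=8932, q=853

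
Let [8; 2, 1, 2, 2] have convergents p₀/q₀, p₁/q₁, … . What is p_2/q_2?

Using pₖ = aₖpₖ₋₁ + pₖ₋₂, qₖ = aₖqₖ₋₁ + qₖ₋₂ (with p₋₁=1, p₋₂=0, q₋₁=0, q₋₂=1):
  k=0: a=8, p=8, q=1
  k=1: a=2, p=17, q=2
  k=2: a=1, p=25, q=3

25/3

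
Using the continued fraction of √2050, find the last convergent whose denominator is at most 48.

√2050 = [45; 3, 1, 1, 1, 1, 3, 90, …] (period length 7).
Convergents:
  p_0/q_0 = 45/1
  p_1/q_1 = 136/3
  p_2/q_2 = 181/4
  p_3/q_3 = 317/7
  p_4/q_4 = 498/11
  p_5/q_5 = 815/18
  p_6/q_6 = 2943/65
q_5 = 18 ≤ 48 < 65 = q_6, so the answer is 815/18.

815/18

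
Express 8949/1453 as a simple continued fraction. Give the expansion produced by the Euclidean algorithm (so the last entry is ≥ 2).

[6; 6, 3, 2, 4, 3, 2]

8949 = 6×1453 + 231
1453 = 6×231 + 67
231 = 3×67 + 30
67 = 2×30 + 7
30 = 4×7 + 2
7 = 3×2 + 1
2 = 2×1 + 0  (stop)
So 8949/1453 = [6; 6, 3, 2, 4, 3, 2].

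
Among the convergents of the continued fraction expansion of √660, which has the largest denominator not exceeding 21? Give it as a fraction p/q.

√660 = [25; 1, 2, 4, 2, 1, 50, …] (period length 6).
Convergents:
  p_0/q_0 = 25/1
  p_1/q_1 = 26/1
  p_2/q_2 = 77/3
  p_3/q_3 = 334/13
  p_4/q_4 = 745/29
q_3 = 13 ≤ 21 < 29 = q_4, so the answer is 334/13.

334/13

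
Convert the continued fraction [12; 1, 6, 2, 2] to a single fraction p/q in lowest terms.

476/37

Fold from the inside: start with 2/1.
  2 + 1/2 = 5/2
  6 + 2/5 = 32/5
  1 + 5/32 = 37/32
  12 + 32/37 = 476/37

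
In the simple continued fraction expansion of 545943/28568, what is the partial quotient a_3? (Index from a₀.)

545943 = 19·28568 + 3151   →  a_0 = 19
28568 = 9·3151 + 209   →  a_1 = 9
3151 = 15·209 + 16   →  a_2 = 15
209 = 13·16 + 1   →  a_3 = 13

13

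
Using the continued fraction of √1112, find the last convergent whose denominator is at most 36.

867/26

√1112 = [33; 2, 1, 7, 1, 2, 66, …] (period length 6).
Convergents:
  p_0/q_0 = 33/1
  p_1/q_1 = 67/2
  p_2/q_2 = 100/3
  p_3/q_3 = 767/23
  p_4/q_4 = 867/26
  p_5/q_5 = 2501/75
q_4 = 26 ≤ 36 < 75 = q_5, so the answer is 867/26.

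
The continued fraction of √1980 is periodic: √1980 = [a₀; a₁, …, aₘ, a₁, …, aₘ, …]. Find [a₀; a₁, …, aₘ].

a₀ = ⌊√1980⌋ = 44.
With m₀=0, d₀=1 and mₖ₊₁ = dₖaₖ − mₖ, dₖ₊₁ = (n − mₖ₊₁²)/dₖ, aₖ₊₁ = ⌊(a₀+mₖ₊₁)/dₖ₊₁⌋:
  k=1: m=44, d=44, a=2
  k=2: m=44, d=1, a=88
d=1 and a=2a₀=88 at k=2, so the next step gives (m, d) = (44, 44) again — its k=1 value — and the period has length 2.

[44; 2, 88]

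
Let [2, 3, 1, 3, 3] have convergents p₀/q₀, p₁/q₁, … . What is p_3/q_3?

Using pₖ = aₖpₖ₋₁ + pₖ₋₂, qₖ = aₖqₖ₋₁ + qₖ₋₂ (with p₋₁=1, p₋₂=0, q₋₁=0, q₋₂=1):
  k=0: a=2, p=2, q=1
  k=1: a=3, p=7, q=3
  k=2: a=1, p=9, q=4
  k=3: a=3, p=34, q=15

34/15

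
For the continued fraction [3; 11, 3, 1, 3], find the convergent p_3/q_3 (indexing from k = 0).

Using pₖ = aₖpₖ₋₁ + pₖ₋₂, qₖ = aₖqₖ₋₁ + qₖ₋₂ (with p₋₁=1, p₋₂=0, q₋₁=0, q₋₂=1):
  k=0: a=3, p=3, q=1
  k=1: a=11, p=34, q=11
  k=2: a=3, p=105, q=34
  k=3: a=1, p=139, q=45

139/45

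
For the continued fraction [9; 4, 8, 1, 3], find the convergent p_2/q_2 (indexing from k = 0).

305/33

Using pₖ = aₖpₖ₋₁ + pₖ₋₂, qₖ = aₖqₖ₋₁ + qₖ₋₂ (with p₋₁=1, p₋₂=0, q₋₁=0, q₋₂=1):
  k=0: a=9, p=9, q=1
  k=1: a=4, p=37, q=4
  k=2: a=8, p=305, q=33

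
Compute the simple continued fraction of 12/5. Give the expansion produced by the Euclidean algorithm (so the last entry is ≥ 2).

12 = 2×5 + 2
5 = 2×2 + 1
2 = 2×1 + 0  (stop)
So 12/5 = [2; 2, 2].

[2; 2, 2]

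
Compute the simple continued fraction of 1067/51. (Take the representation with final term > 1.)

1067 = 20·51 + 47
51 = 1·47 + 4
47 = 11·4 + 3
4 = 1·3 + 1
3 = 3·1 + 0  (stop)
So 1067/51 = [20; 1, 11, 1, 3].

[20; 1, 11, 1, 3]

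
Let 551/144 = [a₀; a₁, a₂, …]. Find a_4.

551 = 3·144 + 119   →  a_0 = 3
144 = 1·119 + 25   →  a_1 = 1
119 = 4·25 + 19   →  a_2 = 4
25 = 1·19 + 6   →  a_3 = 1
19 = 3·6 + 1   →  a_4 = 3

3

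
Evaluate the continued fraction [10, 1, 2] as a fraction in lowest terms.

Fold from the inside: start with 2/1.
  1 + 1/2 = 3/2
  10 + 2/3 = 32/3

32/3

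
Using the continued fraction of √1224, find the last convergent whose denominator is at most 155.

2449/70

√1224 = [34; 1, 68, …] (period length 2).
Convergents:
  p_0/q_0 = 34/1
  p_1/q_1 = 35/1
  p_2/q_2 = 2414/69
  p_3/q_3 = 2449/70
  p_4/q_4 = 168946/4829
q_3 = 70 ≤ 155 < 4829 = q_4, so the answer is 2449/70.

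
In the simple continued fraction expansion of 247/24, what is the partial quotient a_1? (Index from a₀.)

247 = 10·24 + 7   →  a_0 = 10
24 = 3·7 + 3   →  a_1 = 3

3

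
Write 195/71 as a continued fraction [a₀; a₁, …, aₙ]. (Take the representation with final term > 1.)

[2; 1, 2, 1, 17]

195 = 2·71 + 53
71 = 1·53 + 18
53 = 2·18 + 17
18 = 1·17 + 1
17 = 17·1 + 0  (stop)
So 195/71 = [2; 1, 2, 1, 17].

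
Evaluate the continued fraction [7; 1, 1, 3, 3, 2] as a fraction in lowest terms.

Fold from the inside: start with 2/1.
  3 + 1/2 = 7/2
  3 + 2/7 = 23/7
  1 + 7/23 = 30/23
  1 + 23/30 = 53/30
  7 + 30/53 = 401/53

401/53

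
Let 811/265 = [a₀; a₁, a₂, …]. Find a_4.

811 = 3·265 + 16   →  a_0 = 3
265 = 16·16 + 9   →  a_1 = 16
16 = 1·9 + 7   →  a_2 = 1
9 = 1·7 + 2   →  a_3 = 1
7 = 3·2 + 1   →  a_4 = 3

3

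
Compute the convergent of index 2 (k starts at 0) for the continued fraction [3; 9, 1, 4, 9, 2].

Using pₖ = aₖpₖ₋₁ + pₖ₋₂, qₖ = aₖqₖ₋₁ + qₖ₋₂ (with p₋₁=1, p₋₂=0, q₋₁=0, q₋₂=1):
  k=0: a=3, p=3, q=1
  k=1: a=9, p=28, q=9
  k=2: a=1, p=31, q=10

31/10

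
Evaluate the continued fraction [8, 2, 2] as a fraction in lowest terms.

Fold from the inside: start with 2/1.
  2 + 1/2 = 5/2
  8 + 2/5 = 42/5

42/5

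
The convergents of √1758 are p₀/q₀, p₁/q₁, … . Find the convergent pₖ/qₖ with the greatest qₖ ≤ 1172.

48679/1161

√1758 = [41; 1, 12, 1, 82, …] (period length 4).
Convergents:
  p_0/q_0 = 41/1
  p_1/q_1 = 42/1
  p_2/q_2 = 545/13
  p_3/q_3 = 587/14
  p_4/q_4 = 48679/1161
  p_5/q_5 = 49266/1175
q_4 = 1161 ≤ 1172 < 1175 = q_5, so the answer is 48679/1161.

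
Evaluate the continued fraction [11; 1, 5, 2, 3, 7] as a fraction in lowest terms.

3885/328

Using pₖ = aₖpₖ₋₁ + pₖ₋₂ and qₖ = aₖqₖ₋₁ + qₖ₋₂:
  k=0: a=11, p=11, q=1
  k=1: a=1, p=12, q=1
  k=2: a=5, p=71, q=6
  k=3: a=2, p=154, q=13
  k=4: a=3, p=533, q=45
  k=5: a=7, p=3885, q=328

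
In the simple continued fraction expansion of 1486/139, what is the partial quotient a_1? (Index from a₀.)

1

1486 = 10·139 + 96   →  a_0 = 10
139 = 1·96 + 43   →  a_1 = 1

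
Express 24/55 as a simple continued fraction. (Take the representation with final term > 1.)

24 = 0·55 + 24
55 = 2·24 + 7
24 = 3·7 + 3
7 = 2·3 + 1
3 = 3·1 + 0  (stop)
So 24/55 = [0; 2, 3, 2, 3].

[0; 2, 3, 2, 3]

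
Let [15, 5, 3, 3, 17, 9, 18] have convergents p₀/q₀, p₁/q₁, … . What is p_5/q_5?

126157/8306

Using pₖ = aₖpₖ₋₁ + pₖ₋₂, qₖ = aₖqₖ₋₁ + qₖ₋₂ (with p₋₁=1, p₋₂=0, q₋₁=0, q₋₂=1):
  k=0: a=15, p=15, q=1
  k=1: a=5, p=76, q=5
  k=2: a=3, p=243, q=16
  k=3: a=3, p=805, q=53
  k=4: a=17, p=13928, q=917
  k=5: a=9, p=126157, q=8306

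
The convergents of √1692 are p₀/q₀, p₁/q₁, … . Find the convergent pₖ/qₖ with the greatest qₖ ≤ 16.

617/15

√1692 = [41; 7, 2, 7, 82, …] (period length 4).
Convergents:
  p_0/q_0 = 41/1
  p_1/q_1 = 288/7
  p_2/q_2 = 617/15
  p_3/q_3 = 4607/112
q_2 = 15 ≤ 16 < 112 = q_3, so the answer is 617/15.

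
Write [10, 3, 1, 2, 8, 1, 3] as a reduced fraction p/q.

4119/401

Using pₖ = aₖpₖ₋₁ + pₖ₋₂ and qₖ = aₖqₖ₋₁ + qₖ₋₂:
  k=0: a=10, p=10, q=1
  k=1: a=3, p=31, q=3
  k=2: a=1, p=41, q=4
  k=3: a=2, p=113, q=11
  k=4: a=8, p=945, q=92
  k=5: a=1, p=1058, q=103
  k=6: a=3, p=4119, q=401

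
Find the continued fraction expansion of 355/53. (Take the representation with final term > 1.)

[6; 1, 2, 3, 5]

355 = 6×53 + 37
53 = 1×37 + 16
37 = 2×16 + 5
16 = 3×5 + 1
5 = 5×1 + 0  (stop)
So 355/53 = [6; 1, 2, 3, 5].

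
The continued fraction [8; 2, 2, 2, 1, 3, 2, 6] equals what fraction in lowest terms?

Using pₖ = aₖpₖ₋₁ + pₖ₋₂ and qₖ = aₖqₖ₋₁ + qₖ₋₂:
  k=0: a=8, p=8, q=1
  k=1: a=2, p=17, q=2
  k=2: a=2, p=42, q=5
  k=3: a=2, p=101, q=12
  k=4: a=1, p=143, q=17
  k=5: a=3, p=530, q=63
  k=6: a=2, p=1203, q=143
  k=7: a=6, p=7748, q=921

7748/921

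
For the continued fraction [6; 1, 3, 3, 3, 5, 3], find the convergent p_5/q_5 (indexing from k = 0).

1543/228

Using pₖ = aₖpₖ₋₁ + pₖ₋₂, qₖ = aₖqₖ₋₁ + qₖ₋₂ (with p₋₁=1, p₋₂=0, q₋₁=0, q₋₂=1):
  k=0: a=6, p=6, q=1
  k=1: a=1, p=7, q=1
  k=2: a=3, p=27, q=4
  k=3: a=3, p=88, q=13
  k=4: a=3, p=291, q=43
  k=5: a=5, p=1543, q=228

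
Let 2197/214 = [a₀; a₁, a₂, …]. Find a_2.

1

2197 = 10·214 + 57   →  a_0 = 10
214 = 3·57 + 43   →  a_1 = 3
57 = 1·43 + 14   →  a_2 = 1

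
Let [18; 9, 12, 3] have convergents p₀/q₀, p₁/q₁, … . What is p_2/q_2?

1974/109

Using pₖ = aₖpₖ₋₁ + pₖ₋₂, qₖ = aₖqₖ₋₁ + qₖ₋₂ (with p₋₁=1, p₋₂=0, q₋₁=0, q₋₂=1):
  k=0: a=18, p=18, q=1
  k=1: a=9, p=163, q=9
  k=2: a=12, p=1974, q=109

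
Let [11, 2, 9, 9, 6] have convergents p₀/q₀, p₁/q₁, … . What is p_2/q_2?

218/19

Using pₖ = aₖpₖ₋₁ + pₖ₋₂, qₖ = aₖqₖ₋₁ + qₖ₋₂ (with p₋₁=1, p₋₂=0, q₋₁=0, q₋₂=1):
  k=0: a=11, p=11, q=1
  k=1: a=2, p=23, q=2
  k=2: a=9, p=218, q=19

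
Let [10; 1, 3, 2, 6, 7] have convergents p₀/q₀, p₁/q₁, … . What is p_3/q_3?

Using pₖ = aₖpₖ₋₁ + pₖ₋₂, qₖ = aₖqₖ₋₁ + qₖ₋₂ (with p₋₁=1, p₋₂=0, q₋₁=0, q₋₂=1):
  k=0: a=10, p=10, q=1
  k=1: a=1, p=11, q=1
  k=2: a=3, p=43, q=4
  k=3: a=2, p=97, q=9

97/9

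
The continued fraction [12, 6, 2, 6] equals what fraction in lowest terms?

1021/84

Using pₖ = aₖpₖ₋₁ + pₖ₋₂ and qₖ = aₖqₖ₋₁ + qₖ₋₂:
  k=0: a=12, p=12, q=1
  k=1: a=6, p=73, q=6
  k=2: a=2, p=158, q=13
  k=3: a=6, p=1021, q=84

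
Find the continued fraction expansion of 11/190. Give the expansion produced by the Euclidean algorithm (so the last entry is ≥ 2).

11 = 0*190 + 11
190 = 17*11 + 3
11 = 3*3 + 2
3 = 1*2 + 1
2 = 2*1 + 0  (stop)
So 11/190 = [0; 17, 3, 1, 2].

[0; 17, 3, 1, 2]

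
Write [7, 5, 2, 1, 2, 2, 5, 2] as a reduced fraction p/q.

Using pₖ = aₖpₖ₋₁ + pₖ₋₂ and qₖ = aₖqₖ₋₁ + qₖ₋₂:
  k=0: a=7, p=7, q=1
  k=1: a=5, p=36, q=5
  k=2: a=2, p=79, q=11
  k=3: a=1, p=115, q=16
  k=4: a=2, p=309, q=43
  k=5: a=2, p=733, q=102
  k=6: a=5, p=3974, q=553
  k=7: a=2, p=8681, q=1208

8681/1208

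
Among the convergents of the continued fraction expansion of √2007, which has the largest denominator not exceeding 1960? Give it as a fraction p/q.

80236/1791

√2007 = [44; 1, 3, 1, 88, …] (period length 4).
Convergents:
  p_0/q_0 = 44/1
  p_1/q_1 = 45/1
  p_2/q_2 = 179/4
  p_3/q_3 = 224/5
  p_4/q_4 = 19891/444
  p_5/q_5 = 20115/449
  p_6/q_6 = 80236/1791
  p_7/q_7 = 100351/2240
q_6 = 1791 ≤ 1960 < 2240 = q_7, so the answer is 80236/1791.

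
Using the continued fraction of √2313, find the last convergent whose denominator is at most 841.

33377/694

√2313 = [48; 10, 1, 2, 10, 2, 1, 10, 96, …] (period length 8).
Convergents:
  p_0/q_0 = 48/1
  p_1/q_1 = 481/10
  p_2/q_2 = 529/11
  p_3/q_3 = 1539/32
  p_4/q_4 = 15919/331
  p_5/q_5 = 33377/694
  p_6/q_6 = 49296/1025
q_5 = 694 ≤ 841 < 1025 = q_6, so the answer is 33377/694.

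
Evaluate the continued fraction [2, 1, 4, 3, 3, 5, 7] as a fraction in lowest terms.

Fold from the inside: start with 7/1.
  5 + 1/7 = 36/7
  3 + 7/36 = 115/36
  3 + 36/115 = 381/115
  4 + 115/381 = 1639/381
  1 + 381/1639 = 2020/1639
  2 + 1639/2020 = 5679/2020

5679/2020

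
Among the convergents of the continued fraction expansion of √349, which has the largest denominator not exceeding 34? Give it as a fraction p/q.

411/22

√349 = [18; 1, 2, 7, 7, 2, 1, 36, …] (period length 7).
Convergents:
  p_0/q_0 = 18/1
  p_1/q_1 = 19/1
  p_2/q_2 = 56/3
  p_3/q_3 = 411/22
  p_4/q_4 = 2933/157
q_3 = 22 ≤ 34 < 157 = q_4, so the answer is 411/22.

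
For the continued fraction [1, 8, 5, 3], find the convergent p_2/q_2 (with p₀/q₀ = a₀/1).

Using pₖ = aₖpₖ₋₁ + pₖ₋₂, qₖ = aₖqₖ₋₁ + qₖ₋₂ (with p₋₁=1, p₋₂=0, q₋₁=0, q₋₂=1):
  k=0: a=1, p=1, q=1
  k=1: a=8, p=9, q=8
  k=2: a=5, p=46, q=41

46/41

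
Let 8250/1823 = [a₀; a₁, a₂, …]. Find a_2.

8250 = 4·1823 + 958   →  a_0 = 4
1823 = 1·958 + 865   →  a_1 = 1
958 = 1·865 + 93   →  a_2 = 1

1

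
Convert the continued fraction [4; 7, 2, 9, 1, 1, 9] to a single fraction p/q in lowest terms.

11773/2848

Using pₖ = aₖpₖ₋₁ + pₖ₋₂ and qₖ = aₖqₖ₋₁ + qₖ₋₂:
  k=0: a=4, p=4, q=1
  k=1: a=7, p=29, q=7
  k=2: a=2, p=62, q=15
  k=3: a=9, p=587, q=142
  k=4: a=1, p=649, q=157
  k=5: a=1, p=1236, q=299
  k=6: a=9, p=11773, q=2848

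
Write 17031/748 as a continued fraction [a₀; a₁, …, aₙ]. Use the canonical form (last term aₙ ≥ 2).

17031 = 22×748 + 575
748 = 1×575 + 173
575 = 3×173 + 56
173 = 3×56 + 5
56 = 11×5 + 1
5 = 5×1 + 0  (stop)
So 17031/748 = [22; 1, 3, 3, 11, 5].

[22; 1, 3, 3, 11, 5]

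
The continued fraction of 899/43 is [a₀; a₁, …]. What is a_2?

899 = 20·43 + 39   →  a_0 = 20
43 = 1·39 + 4   →  a_1 = 1
39 = 9·4 + 3   →  a_2 = 9

9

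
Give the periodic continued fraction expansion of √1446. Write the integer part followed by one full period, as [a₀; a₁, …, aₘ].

[38; 38, 76]

a₀ = ⌊√1446⌋ = 38.
With m₀=0, d₀=1 and mₖ₊₁ = dₖaₖ − mₖ, dₖ₊₁ = (n − mₖ₊₁²)/dₖ, aₖ₊₁ = ⌊(a₀+mₖ₊₁)/dₖ₊₁⌋:
  k=1: m=38, d=2, a=38
  k=2: m=38, d=1, a=76
d=1 and a=2a₀=76 at k=2, so the next step gives (m, d) = (38, 2) again — its k=1 value — and the period has length 2.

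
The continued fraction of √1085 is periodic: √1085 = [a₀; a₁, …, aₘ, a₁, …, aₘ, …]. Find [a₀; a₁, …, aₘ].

[32; 1, 15, 2, 15, 1, 64]

a₀ = ⌊√1085⌋ = 32.
With m₀=0, d₀=1 and mₖ₊₁ = dₖaₖ − mₖ, dₖ₊₁ = (n − mₖ₊₁²)/dₖ, aₖ₊₁ = ⌊(a₀+mₖ₊₁)/dₖ₊₁⌋:
  k=1: m=32, d=61, a=1
  k=2: m=29, d=4, a=15
  k=3: m=31, d=31, a=2
  k=4: m=31, d=4, a=15
  k=5: m=29, d=61, a=1
  k=6: m=32, d=1, a=64
d=1 and a=2a₀=64 at k=6, so the next step gives (m, d) = (32, 61) again — its k=1 value — and the period has length 6.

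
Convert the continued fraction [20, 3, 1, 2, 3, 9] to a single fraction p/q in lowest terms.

6973/344

Fold from the inside: start with 9/1.
  3 + 1/9 = 28/9
  2 + 9/28 = 65/28
  1 + 28/65 = 93/65
  3 + 65/93 = 344/93
  20 + 93/344 = 6973/344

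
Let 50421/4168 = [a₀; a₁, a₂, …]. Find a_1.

10

50421 = 12·4168 + 405   →  a_0 = 12
4168 = 10·405 + 118   →  a_1 = 10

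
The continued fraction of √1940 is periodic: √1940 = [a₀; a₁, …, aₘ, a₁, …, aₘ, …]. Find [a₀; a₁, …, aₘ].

[44; 22, 88]

a₀ = ⌊√1940⌋ = 44.
With m₀=0, d₀=1 and mₖ₊₁ = dₖaₖ − mₖ, dₖ₊₁ = (n − mₖ₊₁²)/dₖ, aₖ₊₁ = ⌊(a₀+mₖ₊₁)/dₖ₊₁⌋:
  k=1: m=44, d=4, a=22
  k=2: m=44, d=1, a=88
d=1 and a=2a₀=88 at k=2, so the next step gives (m, d) = (44, 4) again — its k=1 value — and the period has length 2.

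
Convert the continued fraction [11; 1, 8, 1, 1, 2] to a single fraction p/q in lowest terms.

571/48

Fold from the inside: start with 2/1.
  1 + 1/2 = 3/2
  1 + 2/3 = 5/3
  8 + 3/5 = 43/5
  1 + 5/43 = 48/43
  11 + 43/48 = 571/48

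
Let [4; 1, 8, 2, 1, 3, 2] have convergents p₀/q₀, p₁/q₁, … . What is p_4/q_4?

137/28

Using pₖ = aₖpₖ₋₁ + pₖ₋₂, qₖ = aₖqₖ₋₁ + qₖ₋₂ (with p₋₁=1, p₋₂=0, q₋₁=0, q₋₂=1):
  k=0: a=4, p=4, q=1
  k=1: a=1, p=5, q=1
  k=2: a=8, p=44, q=9
  k=3: a=2, p=93, q=19
  k=4: a=1, p=137, q=28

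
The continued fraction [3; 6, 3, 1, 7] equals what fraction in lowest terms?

Fold from the inside: start with 7/1.
  1 + 1/7 = 8/7
  3 + 7/8 = 31/8
  6 + 8/31 = 194/31
  3 + 31/194 = 613/194

613/194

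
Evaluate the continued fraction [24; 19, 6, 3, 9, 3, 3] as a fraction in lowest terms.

841875/35002

Using pₖ = aₖpₖ₋₁ + pₖ₋₂ and qₖ = aₖqₖ₋₁ + qₖ₋₂:
  k=0: a=24, p=24, q=1
  k=1: a=19, p=457, q=19
  k=2: a=6, p=2766, q=115
  k=3: a=3, p=8755, q=364
  k=4: a=9, p=81561, q=3391
  k=5: a=3, p=253438, q=10537
  k=6: a=3, p=841875, q=35002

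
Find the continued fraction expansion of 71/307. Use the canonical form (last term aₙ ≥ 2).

71 = 0*307 + 71
307 = 4*71 + 23
71 = 3*23 + 2
23 = 11*2 + 1
2 = 2*1 + 0  (stop)
So 71/307 = [0; 4, 3, 11, 2].

[0; 4, 3, 11, 2]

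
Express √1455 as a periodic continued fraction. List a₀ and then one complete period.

a₀ = ⌊√1455⌋ = 38.
With m₀=0, d₀=1 and mₖ₊₁ = dₖaₖ − mₖ, dₖ₊₁ = (n − mₖ₊₁²)/dₖ, aₖ₊₁ = ⌊(a₀+mₖ₊₁)/dₖ₊₁⌋:
  k=1: m=38, d=11, a=6
  k=2: m=28, d=61, a=1
  k=3: m=33, d=6, a=11
  k=4: m=33, d=61, a=1
  k=5: m=28, d=11, a=6
  k=6: m=38, d=1, a=76
d=1 and a=2a₀=76 at k=6, so the next step gives (m, d) = (38, 11) again — its k=1 value — and the period has length 6.

[38; 6, 1, 11, 1, 6, 76]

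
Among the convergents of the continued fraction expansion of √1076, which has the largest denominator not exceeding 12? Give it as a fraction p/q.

164/5

√1076 = [32; 1, 4, 16, 4, 1, 64, …] (period length 6).
Convergents:
  p_0/q_0 = 32/1
  p_1/q_1 = 33/1
  p_2/q_2 = 164/5
  p_3/q_3 = 2657/81
q_2 = 5 ≤ 12 < 81 = q_3, so the answer is 164/5.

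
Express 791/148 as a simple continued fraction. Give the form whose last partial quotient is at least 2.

791 = 5*148 + 51
148 = 2*51 + 46
51 = 1*46 + 5
46 = 9*5 + 1
5 = 5*1 + 0  (stop)
So 791/148 = [5; 2, 1, 9, 5].

[5; 2, 1, 9, 5]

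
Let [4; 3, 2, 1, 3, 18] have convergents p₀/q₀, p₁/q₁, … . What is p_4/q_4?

Using pₖ = aₖpₖ₋₁ + pₖ₋₂, qₖ = aₖqₖ₋₁ + qₖ₋₂ (with p₋₁=1, p₋₂=0, q₋₁=0, q₋₂=1):
  k=0: a=4, p=4, q=1
  k=1: a=3, p=13, q=3
  k=2: a=2, p=30, q=7
  k=3: a=1, p=43, q=10
  k=4: a=3, p=159, q=37

159/37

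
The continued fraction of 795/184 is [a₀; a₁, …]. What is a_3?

2

795 = 4·184 + 59   →  a_0 = 4
184 = 3·59 + 7   →  a_1 = 3
59 = 8·7 + 3   →  a_2 = 8
7 = 2·3 + 1   →  a_3 = 2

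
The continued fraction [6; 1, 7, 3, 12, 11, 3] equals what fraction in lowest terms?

72562/10547

Fold from the inside: start with 3/1.
  11 + 1/3 = 34/3
  12 + 3/34 = 411/34
  3 + 34/411 = 1267/411
  7 + 411/1267 = 9280/1267
  1 + 1267/9280 = 10547/9280
  6 + 9280/10547 = 72562/10547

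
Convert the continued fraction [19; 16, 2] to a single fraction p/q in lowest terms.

Using pₖ = aₖpₖ₋₁ + pₖ₋₂ and qₖ = aₖqₖ₋₁ + qₖ₋₂:
  k=0: a=19, p=19, q=1
  k=1: a=16, p=305, q=16
  k=2: a=2, p=629, q=33

629/33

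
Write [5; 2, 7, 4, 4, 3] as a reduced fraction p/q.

Fold from the inside: start with 3/1.
  4 + 1/3 = 13/3
  4 + 3/13 = 55/13
  7 + 13/55 = 398/55
  2 + 55/398 = 851/398
  5 + 398/851 = 4653/851

4653/851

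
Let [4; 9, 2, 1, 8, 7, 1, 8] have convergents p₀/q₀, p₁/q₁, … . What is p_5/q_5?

7101/1729

Using pₖ = aₖpₖ₋₁ + pₖ₋₂, qₖ = aₖqₖ₋₁ + qₖ₋₂ (with p₋₁=1, p₋₂=0, q₋₁=0, q₋₂=1):
  k=0: a=4, p=4, q=1
  k=1: a=9, p=37, q=9
  k=2: a=2, p=78, q=19
  k=3: a=1, p=115, q=28
  k=4: a=8, p=998, q=243
  k=5: a=7, p=7101, q=1729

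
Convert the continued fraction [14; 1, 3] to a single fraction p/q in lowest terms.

59/4

Using pₖ = aₖpₖ₋₁ + pₖ₋₂ and qₖ = aₖqₖ₋₁ + qₖ₋₂:
  k=0: a=14, p=14, q=1
  k=1: a=1, p=15, q=1
  k=2: a=3, p=59, q=4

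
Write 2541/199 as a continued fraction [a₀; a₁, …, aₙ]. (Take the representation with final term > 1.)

2541 = 12*199 + 153
199 = 1*153 + 46
153 = 3*46 + 15
46 = 3*15 + 1
15 = 15*1 + 0  (stop)
So 2541/199 = [12; 1, 3, 3, 15].

[12; 1, 3, 3, 15]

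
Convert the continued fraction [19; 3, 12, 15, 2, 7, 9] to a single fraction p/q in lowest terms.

Fold from the inside: start with 9/1.
  7 + 1/9 = 64/9
  2 + 9/64 = 137/64
  15 + 64/137 = 2119/137
  12 + 137/2119 = 25565/2119
  3 + 2119/25565 = 78814/25565
  19 + 25565/78814 = 1523031/78814

1523031/78814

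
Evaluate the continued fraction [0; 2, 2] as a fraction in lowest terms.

Fold from the inside: start with 2/1.
  2 + 1/2 = 5/2
  0 + 2/5 = 2/5

2/5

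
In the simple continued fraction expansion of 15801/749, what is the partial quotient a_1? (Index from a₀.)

15801 = 21·749 + 72   →  a_0 = 21
749 = 10·72 + 29   →  a_1 = 10

10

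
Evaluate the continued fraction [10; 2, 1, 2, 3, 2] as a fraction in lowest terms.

Using pₖ = aₖpₖ₋₁ + pₖ₋₂ and qₖ = aₖqₖ₋₁ + qₖ₋₂:
  k=0: a=10, p=10, q=1
  k=1: a=2, p=21, q=2
  k=2: a=1, p=31, q=3
  k=3: a=2, p=83, q=8
  k=4: a=3, p=280, q=27
  k=5: a=2, p=643, q=62

643/62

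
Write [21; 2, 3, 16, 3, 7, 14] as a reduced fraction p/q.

Using pₖ = aₖpₖ₋₁ + pₖ₋₂ and qₖ = aₖqₖ₋₁ + qₖ₋₂:
  k=0: a=21, p=21, q=1
  k=1: a=2, p=43, q=2
  k=2: a=3, p=150, q=7
  k=3: a=16, p=2443, q=114
  k=4: a=3, p=7479, q=349
  k=5: a=7, p=54796, q=2557
  k=6: a=14, p=774623, q=36147

774623/36147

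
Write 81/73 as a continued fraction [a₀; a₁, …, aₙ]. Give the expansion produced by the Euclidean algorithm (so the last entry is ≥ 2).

[1; 9, 8]

81 = 1×73 + 8
73 = 9×8 + 1
8 = 8×1 + 0  (stop)
So 81/73 = [1; 9, 8].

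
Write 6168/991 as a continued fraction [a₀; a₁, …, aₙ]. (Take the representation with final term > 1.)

6168 = 6*991 + 222
991 = 4*222 + 103
222 = 2*103 + 16
103 = 6*16 + 7
16 = 2*7 + 2
7 = 3*2 + 1
2 = 2*1 + 0  (stop)
So 6168/991 = [6; 4, 2, 6, 2, 3, 2].

[6; 4, 2, 6, 2, 3, 2]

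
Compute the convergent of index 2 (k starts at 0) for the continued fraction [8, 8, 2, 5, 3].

138/17

Using pₖ = aₖpₖ₋₁ + pₖ₋₂, qₖ = aₖqₖ₋₁ + qₖ₋₂ (with p₋₁=1, p₋₂=0, q₋₁=0, q₋₂=1):
  k=0: a=8, p=8, q=1
  k=1: a=8, p=65, q=8
  k=2: a=2, p=138, q=17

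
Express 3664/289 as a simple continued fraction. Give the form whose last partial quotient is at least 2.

3664 = 12*289 + 196
289 = 1*196 + 93
196 = 2*93 + 10
93 = 9*10 + 3
10 = 3*3 + 1
3 = 3*1 + 0  (stop)
So 3664/289 = [12; 1, 2, 9, 3, 3].

[12; 1, 2, 9, 3, 3]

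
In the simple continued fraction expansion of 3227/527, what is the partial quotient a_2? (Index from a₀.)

3227 = 6·527 + 65   →  a_0 = 6
527 = 8·65 + 7   →  a_1 = 8
65 = 9·7 + 2   →  a_2 = 9

9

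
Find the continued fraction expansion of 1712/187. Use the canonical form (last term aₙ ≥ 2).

[9; 6, 2, 4, 3]

1712 = 9·187 + 29
187 = 6·29 + 13
29 = 2·13 + 3
13 = 4·3 + 1
3 = 3·1 + 0  (stop)
So 1712/187 = [9; 6, 2, 4, 3].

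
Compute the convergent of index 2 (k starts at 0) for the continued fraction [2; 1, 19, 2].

59/20

Using pₖ = aₖpₖ₋₁ + pₖ₋₂, qₖ = aₖqₖ₋₁ + qₖ₋₂ (with p₋₁=1, p₋₂=0, q₋₁=0, q₋₂=1):
  k=0: a=2, p=2, q=1
  k=1: a=1, p=3, q=1
  k=2: a=19, p=59, q=20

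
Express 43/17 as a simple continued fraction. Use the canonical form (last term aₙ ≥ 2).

[2; 1, 1, 8]

43 = 2×17 + 9
17 = 1×9 + 8
9 = 1×8 + 1
8 = 8×1 + 0  (stop)
So 43/17 = [2; 1, 1, 8].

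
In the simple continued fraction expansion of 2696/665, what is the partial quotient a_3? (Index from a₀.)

2696 = 4·665 + 36   →  a_0 = 4
665 = 18·36 + 17   →  a_1 = 18
36 = 2·17 + 2   →  a_2 = 2
17 = 8·2 + 1   →  a_3 = 8

8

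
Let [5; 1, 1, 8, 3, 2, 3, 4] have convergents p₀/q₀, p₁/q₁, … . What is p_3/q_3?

Using pₖ = aₖpₖ₋₁ + pₖ₋₂, qₖ = aₖqₖ₋₁ + qₖ₋₂ (with p₋₁=1, p₋₂=0, q₋₁=0, q₋₂=1):
  k=0: a=5, p=5, q=1
  k=1: a=1, p=6, q=1
  k=2: a=1, p=11, q=2
  k=3: a=8, p=94, q=17

94/17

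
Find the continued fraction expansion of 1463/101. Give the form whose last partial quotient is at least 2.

1463 = 14·101 + 49
101 = 2·49 + 3
49 = 16·3 + 1
3 = 3·1 + 0  (stop)
So 1463/101 = [14; 2, 16, 3].

[14; 2, 16, 3]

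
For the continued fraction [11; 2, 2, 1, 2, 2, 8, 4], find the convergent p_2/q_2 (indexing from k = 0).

57/5

Using pₖ = aₖpₖ₋₁ + pₖ₋₂, qₖ = aₖqₖ₋₁ + qₖ₋₂ (with p₋₁=1, p₋₂=0, q₋₁=0, q₋₂=1):
  k=0: a=11, p=11, q=1
  k=1: a=2, p=23, q=2
  k=2: a=2, p=57, q=5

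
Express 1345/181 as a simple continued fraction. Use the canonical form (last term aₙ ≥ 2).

1345 = 7×181 + 78
181 = 2×78 + 25
78 = 3×25 + 3
25 = 8×3 + 1
3 = 3×1 + 0  (stop)
So 1345/181 = [7; 2, 3, 8, 3].

[7; 2, 3, 8, 3]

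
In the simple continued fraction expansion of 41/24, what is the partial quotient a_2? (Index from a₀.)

2

41 = 1·24 + 17   →  a_0 = 1
24 = 1·17 + 7   →  a_1 = 1
17 = 2·7 + 3   →  a_2 = 2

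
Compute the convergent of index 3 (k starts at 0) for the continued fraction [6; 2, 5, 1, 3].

Using pₖ = aₖpₖ₋₁ + pₖ₋₂, qₖ = aₖqₖ₋₁ + qₖ₋₂ (with p₋₁=1, p₋₂=0, q₋₁=0, q₋₂=1):
  k=0: a=6, p=6, q=1
  k=1: a=2, p=13, q=2
  k=2: a=5, p=71, q=11
  k=3: a=1, p=84, q=13

84/13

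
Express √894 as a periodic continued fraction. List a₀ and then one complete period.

a₀ = ⌊√894⌋ = 29.
With m₀=0, d₀=1 and mₖ₊₁ = dₖaₖ − mₖ, dₖ₊₁ = (n − mₖ₊₁²)/dₖ, aₖ₊₁ = ⌊(a₀+mₖ₊₁)/dₖ₊₁⌋:
  k=1: m=29, d=53, a=1
  k=2: m=24, d=6, a=8
  k=3: m=24, d=53, a=1
  k=4: m=29, d=1, a=58
d=1 and a=2a₀=58 at k=4, so the next step gives (m, d) = (29, 53) again — its k=1 value — and the period has length 4.

[29; 1, 8, 1, 58]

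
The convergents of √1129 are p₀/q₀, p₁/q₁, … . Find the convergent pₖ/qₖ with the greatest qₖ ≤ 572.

√1129 = [33; 1, 1, 1, 1, 66, …] (period length 5).
Convergents:
  p_0/q_0 = 33/1
  p_1/q_1 = 34/1
  p_2/q_2 = 67/2
  p_3/q_3 = 101/3
  p_4/q_4 = 168/5
  p_5/q_5 = 11189/333
  p_6/q_6 = 11357/338
  p_7/q_7 = 22546/671
q_6 = 338 ≤ 572 < 671 = q_7, so the answer is 11357/338.

11357/338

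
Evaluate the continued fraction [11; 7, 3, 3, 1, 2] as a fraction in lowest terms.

2929/263

Using pₖ = aₖpₖ₋₁ + pₖ₋₂ and qₖ = aₖqₖ₋₁ + qₖ₋₂:
  k=0: a=11, p=11, q=1
  k=1: a=7, p=78, q=7
  k=2: a=3, p=245, q=22
  k=3: a=3, p=813, q=73
  k=4: a=1, p=1058, q=95
  k=5: a=2, p=2929, q=263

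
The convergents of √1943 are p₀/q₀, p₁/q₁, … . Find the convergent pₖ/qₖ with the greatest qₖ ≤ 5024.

83751/1900

√1943 = [44; 12, 1, 1, 2, 1, 1, 12, 88, …] (period length 8).
Convergents:
  p_0/q_0 = 44/1
  p_1/q_1 = 529/12
  p_2/q_2 = 573/13
  p_3/q_3 = 1102/25
  p_4/q_4 = 2777/63
  p_5/q_5 = 3879/88
  p_6/q_6 = 6656/151
  p_7/q_7 = 83751/1900
  p_8/q_8 = 7376744/167351
q_7 = 1900 ≤ 5024 < 167351 = q_8, so the answer is 83751/1900.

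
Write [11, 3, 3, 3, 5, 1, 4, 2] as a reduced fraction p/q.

Using pₖ = aₖpₖ₋₁ + pₖ₋₂ and qₖ = aₖqₖ₋₁ + qₖ₋₂:
  k=0: a=11, p=11, q=1
  k=1: a=3, p=34, q=3
  k=2: a=3, p=113, q=10
  k=3: a=3, p=373, q=33
  k=4: a=5, p=1978, q=175
  k=5: a=1, p=2351, q=208
  k=6: a=4, p=11382, q=1007
  k=7: a=2, p=25115, q=2222

25115/2222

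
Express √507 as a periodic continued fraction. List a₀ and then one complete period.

[22; 1, 1, 14, 1, 1, 44]

a₀ = ⌊√507⌋ = 22.
With m₀=0, d₀=1 and mₖ₊₁ = dₖaₖ − mₖ, dₖ₊₁ = (n − mₖ₊₁²)/dₖ, aₖ₊₁ = ⌊(a₀+mₖ₊₁)/dₖ₊₁⌋:
  k=1: m=22, d=23, a=1
  k=2: m=1, d=22, a=1
  k=3: m=21, d=3, a=14
  k=4: m=21, d=22, a=1
  k=5: m=1, d=23, a=1
  k=6: m=22, d=1, a=44
d=1 and a=2a₀=44 at k=6, so the next step gives (m, d) = (22, 23) again — its k=1 value — and the period has length 6.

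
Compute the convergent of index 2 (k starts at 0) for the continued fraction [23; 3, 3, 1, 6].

233/10

Using pₖ = aₖpₖ₋₁ + pₖ₋₂, qₖ = aₖqₖ₋₁ + qₖ₋₂ (with p₋₁=1, p₋₂=0, q₋₁=0, q₋₂=1):
  k=0: a=23, p=23, q=1
  k=1: a=3, p=70, q=3
  k=2: a=3, p=233, q=10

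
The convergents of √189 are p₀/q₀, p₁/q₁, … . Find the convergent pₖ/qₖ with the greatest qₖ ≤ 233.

√189 = [13; 1, 2, 1, 26, …] (period length 4).
Convergents:
  p_0/q_0 = 13/1
  p_1/q_1 = 14/1
  p_2/q_2 = 41/3
  p_3/q_3 = 55/4
  p_4/q_4 = 1471/107
  p_5/q_5 = 1526/111
  p_6/q_6 = 4523/329
q_5 = 111 ≤ 233 < 329 = q_6, so the answer is 1526/111.

1526/111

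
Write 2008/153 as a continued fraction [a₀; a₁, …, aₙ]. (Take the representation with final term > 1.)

2008 = 13*153 + 19
153 = 8*19 + 1
19 = 19*1 + 0  (stop)
So 2008/153 = [13; 8, 19].

[13; 8, 19]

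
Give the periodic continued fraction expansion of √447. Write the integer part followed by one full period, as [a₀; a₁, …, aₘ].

a₀ = ⌊√447⌋ = 21.
With m₀=0, d₀=1 and mₖ₊₁ = dₖaₖ − mₖ, dₖ₊₁ = (n − mₖ₊₁²)/dₖ, aₖ₊₁ = ⌊(a₀+mₖ₊₁)/dₖ₊₁⌋:
  k=1: m=21, d=6, a=7
  k=2: m=21, d=1, a=42
d=1 and a=2a₀=42 at k=2, so the next step gives (m, d) = (21, 6) again — its k=1 value — and the period has length 2.

[21; 7, 42]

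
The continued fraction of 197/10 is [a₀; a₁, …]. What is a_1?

1

197 = 19·10 + 7   →  a_0 = 19
10 = 1·7 + 3   →  a_1 = 1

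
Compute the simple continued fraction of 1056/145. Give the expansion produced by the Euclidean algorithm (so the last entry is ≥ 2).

[7; 3, 1, 1, 6, 3]

1056 = 7×145 + 41
145 = 3×41 + 22
41 = 1×22 + 19
22 = 1×19 + 3
19 = 6×3 + 1
3 = 3×1 + 0  (stop)
So 1056/145 = [7; 3, 1, 1, 6, 3].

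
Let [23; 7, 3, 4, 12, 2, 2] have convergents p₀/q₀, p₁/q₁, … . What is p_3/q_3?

Using pₖ = aₖpₖ₋₁ + pₖ₋₂, qₖ = aₖqₖ₋₁ + qₖ₋₂ (with p₋₁=1, p₋₂=0, q₋₁=0, q₋₂=1):
  k=0: a=23, p=23, q=1
  k=1: a=7, p=162, q=7
  k=2: a=3, p=509, q=22
  k=3: a=4, p=2198, q=95

2198/95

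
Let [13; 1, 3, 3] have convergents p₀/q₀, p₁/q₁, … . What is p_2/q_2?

55/4

Using pₖ = aₖpₖ₋₁ + pₖ₋₂, qₖ = aₖqₖ₋₁ + qₖ₋₂ (with p₋₁=1, p₋₂=0, q₋₁=0, q₋₂=1):
  k=0: a=13, p=13, q=1
  k=1: a=1, p=14, q=1
  k=2: a=3, p=55, q=4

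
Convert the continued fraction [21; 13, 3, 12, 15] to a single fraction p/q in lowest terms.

156693/7435

Using pₖ = aₖpₖ₋₁ + pₖ₋₂ and qₖ = aₖqₖ₋₁ + qₖ₋₂:
  k=0: a=21, p=21, q=1
  k=1: a=13, p=274, q=13
  k=2: a=3, p=843, q=40
  k=3: a=12, p=10390, q=493
  k=4: a=15, p=156693, q=7435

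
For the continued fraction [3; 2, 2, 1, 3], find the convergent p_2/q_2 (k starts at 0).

Using pₖ = aₖpₖ₋₁ + pₖ₋₂, qₖ = aₖqₖ₋₁ + qₖ₋₂ (with p₋₁=1, p₋₂=0, q₋₁=0, q₋₂=1):
  k=0: a=3, p=3, q=1
  k=1: a=2, p=7, q=2
  k=2: a=2, p=17, q=5

17/5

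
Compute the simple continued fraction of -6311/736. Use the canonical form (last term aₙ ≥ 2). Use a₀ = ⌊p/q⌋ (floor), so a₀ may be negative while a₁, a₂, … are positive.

-6311 = -9×736 + 313
736 = 2×313 + 110
313 = 2×110 + 93
110 = 1×93 + 17
93 = 5×17 + 8
17 = 2×8 + 1
8 = 8×1 + 0  (stop)
So -6311/736 = [-9; 2, 2, 1, 5, 2, 8].

[-9; 2, 2, 1, 5, 2, 8]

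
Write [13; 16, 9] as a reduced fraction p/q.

1894/145

Using pₖ = aₖpₖ₋₁ + pₖ₋₂ and qₖ = aₖqₖ₋₁ + qₖ₋₂:
  k=0: a=13, p=13, q=1
  k=1: a=16, p=209, q=16
  k=2: a=9, p=1894, q=145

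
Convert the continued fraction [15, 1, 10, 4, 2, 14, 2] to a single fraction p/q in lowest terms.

48035/3019

Using pₖ = aₖpₖ₋₁ + pₖ₋₂ and qₖ = aₖqₖ₋₁ + qₖ₋₂:
  k=0: a=15, p=15, q=1
  k=1: a=1, p=16, q=1
  k=2: a=10, p=175, q=11
  k=3: a=4, p=716, q=45
  k=4: a=2, p=1607, q=101
  k=5: a=14, p=23214, q=1459
  k=6: a=2, p=48035, q=3019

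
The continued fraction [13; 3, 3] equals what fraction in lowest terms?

133/10

Using pₖ = aₖpₖ₋₁ + pₖ₋₂ and qₖ = aₖqₖ₋₁ + qₖ₋₂:
  k=0: a=13, p=13, q=1
  k=1: a=3, p=40, q=3
  k=2: a=3, p=133, q=10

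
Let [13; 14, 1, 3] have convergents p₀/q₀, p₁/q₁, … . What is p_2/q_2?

196/15

Using pₖ = aₖpₖ₋₁ + pₖ₋₂, qₖ = aₖqₖ₋₁ + qₖ₋₂ (with p₋₁=1, p₋₂=0, q₋₁=0, q₋₂=1):
  k=0: a=13, p=13, q=1
  k=1: a=14, p=183, q=14
  k=2: a=1, p=196, q=15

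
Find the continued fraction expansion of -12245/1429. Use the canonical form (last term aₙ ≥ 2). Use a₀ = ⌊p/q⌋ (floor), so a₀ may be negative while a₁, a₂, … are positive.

[-9; 2, 3, 7, 1, 7, 3]

-12245 = -9·1429 + 616
1429 = 2·616 + 197
616 = 3·197 + 25
197 = 7·25 + 22
25 = 1·22 + 3
22 = 7·3 + 1
3 = 3·1 + 0  (stop)
So -12245/1429 = [-9; 2, 3, 7, 1, 7, 3].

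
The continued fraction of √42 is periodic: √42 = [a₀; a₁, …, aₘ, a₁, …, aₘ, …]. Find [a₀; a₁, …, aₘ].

a₀ = ⌊√42⌋ = 6.
With m₀=0, d₀=1 and mₖ₊₁ = dₖaₖ − mₖ, dₖ₊₁ = (n − mₖ₊₁²)/dₖ, aₖ₊₁ = ⌊(a₀+mₖ₊₁)/dₖ₊₁⌋:
  k=1: m=6, d=6, a=2
  k=2: m=6, d=1, a=12
d=1 and a=2a₀=12 at k=2, so the next step gives (m, d) = (6, 6) again — its k=1 value — and the period has length 2.

[6; 2, 12]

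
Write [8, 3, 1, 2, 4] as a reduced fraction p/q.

397/48

Using pₖ = aₖpₖ₋₁ + pₖ₋₂ and qₖ = aₖqₖ₋₁ + qₖ₋₂:
  k=0: a=8, p=8, q=1
  k=1: a=3, p=25, q=3
  k=2: a=1, p=33, q=4
  k=3: a=2, p=91, q=11
  k=4: a=4, p=397, q=48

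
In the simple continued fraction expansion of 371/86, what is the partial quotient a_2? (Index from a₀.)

371 = 4·86 + 27   →  a_0 = 4
86 = 3·27 + 5   →  a_1 = 3
27 = 5·5 + 2   →  a_2 = 5

5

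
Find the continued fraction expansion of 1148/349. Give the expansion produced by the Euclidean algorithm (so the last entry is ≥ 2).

1148 = 3·349 + 101
349 = 3·101 + 46
101 = 2·46 + 9
46 = 5·9 + 1
9 = 9·1 + 0  (stop)
So 1148/349 = [3; 3, 2, 5, 9].

[3; 3, 2, 5, 9]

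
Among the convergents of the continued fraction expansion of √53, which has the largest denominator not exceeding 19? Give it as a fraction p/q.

51/7

√53 = [7; 3, 1, 1, 3, 14, …] (period length 5).
Convergents:
  p_0/q_0 = 7/1
  p_1/q_1 = 22/3
  p_2/q_2 = 29/4
  p_3/q_3 = 51/7
  p_4/q_4 = 182/25
q_3 = 7 ≤ 19 < 25 = q_4, so the answer is 51/7.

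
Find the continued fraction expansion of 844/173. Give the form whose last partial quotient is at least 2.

[4; 1, 7, 4, 5]

844 = 4*173 + 152
173 = 1*152 + 21
152 = 7*21 + 5
21 = 4*5 + 1
5 = 5*1 + 0  (stop)
So 844/173 = [4; 1, 7, 4, 5].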